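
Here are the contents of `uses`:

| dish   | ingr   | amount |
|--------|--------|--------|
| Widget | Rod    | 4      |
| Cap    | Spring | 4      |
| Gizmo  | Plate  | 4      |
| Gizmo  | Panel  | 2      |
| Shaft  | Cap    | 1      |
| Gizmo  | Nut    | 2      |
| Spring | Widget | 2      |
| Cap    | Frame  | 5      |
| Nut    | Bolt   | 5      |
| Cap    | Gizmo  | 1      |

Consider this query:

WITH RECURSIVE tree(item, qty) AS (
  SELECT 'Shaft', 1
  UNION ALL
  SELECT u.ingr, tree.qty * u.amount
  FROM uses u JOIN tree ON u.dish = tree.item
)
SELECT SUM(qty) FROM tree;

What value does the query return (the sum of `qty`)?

70

Base: (Shaft, qty=1).
Iteration 1: components of {Shaft} -> Cap = 1*1 = 1.
Iteration 2: components of {Cap} -> Frame = 1*5 = 5, Gizmo = 1*1 = 1, Spring = 1*4 = 4.
Iteration 3: components of {Frame,Gizmo,Spring} -> Nut = 1*2 = 2, Panel = 1*2 = 2, Plate = 1*4 = 4, Widget = 4*2 = 8.
Iteration 4: components of {Nut,Panel,Plate,Widget} -> Bolt = 2*5 = 10, Rod = 8*4 = 32.
Iteration 5: no further components; recursion stops.
SUM(qty) = 1 + 1 + 5 + 1 + 4 + 4 + 2 + 2 + 8 + 10 + 32 = 70.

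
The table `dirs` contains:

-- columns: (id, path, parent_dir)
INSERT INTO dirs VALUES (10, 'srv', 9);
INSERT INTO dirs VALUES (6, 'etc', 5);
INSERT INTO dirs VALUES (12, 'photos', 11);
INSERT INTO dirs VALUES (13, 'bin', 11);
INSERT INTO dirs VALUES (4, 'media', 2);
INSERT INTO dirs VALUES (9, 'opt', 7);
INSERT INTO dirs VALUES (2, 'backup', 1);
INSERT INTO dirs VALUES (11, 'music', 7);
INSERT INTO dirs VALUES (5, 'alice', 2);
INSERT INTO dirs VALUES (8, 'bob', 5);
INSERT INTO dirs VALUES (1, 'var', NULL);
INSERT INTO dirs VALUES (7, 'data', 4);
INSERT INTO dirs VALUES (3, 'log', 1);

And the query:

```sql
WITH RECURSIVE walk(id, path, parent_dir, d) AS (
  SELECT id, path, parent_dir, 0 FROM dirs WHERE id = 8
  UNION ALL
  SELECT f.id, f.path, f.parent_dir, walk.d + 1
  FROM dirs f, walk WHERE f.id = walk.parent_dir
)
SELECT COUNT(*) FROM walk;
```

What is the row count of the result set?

Base: id=8 (bob), parent_dir=5, d 0.
Iteration 1: join on id=5 -> alice (id 5, parent_dir=2, d 1).
Iteration 2: join on id=2 -> backup (id 2, parent_dir=1, d 2).
Iteration 3: join on id=1 -> var (id 1, parent_dir=NULL, d 3).
Iteration 4: parent_dir is NULL; no match; recursion stops.
Total rows emitted: 4.

4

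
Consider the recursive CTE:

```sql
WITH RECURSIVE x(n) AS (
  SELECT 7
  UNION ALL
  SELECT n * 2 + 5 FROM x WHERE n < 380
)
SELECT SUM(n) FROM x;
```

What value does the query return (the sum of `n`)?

Base: n=7.
Iteration 1: 7 < 380 holds -> n = 7 * 2 + 5 = 19.
Iteration 2: 19 < 380 holds -> n = 19 * 2 + 5 = 43.
Iteration 3: 43 < 380 holds -> n = 43 * 2 + 5 = 91.
Iteration 4: 91 < 380 holds -> n = 91 * 2 + 5 = 187.
Iteration 5: 187 < 380 holds -> n = 187 * 2 + 5 = 379.
Iteration 6: 379 < 380 holds -> n = 379 * 2 + 5 = 763.
Iteration 7: 763 < 380 fails; recursion stops.
SUM(n) = 7 + 19 + 43 + 91 + 187 + 379 + 763 = 1489.

1489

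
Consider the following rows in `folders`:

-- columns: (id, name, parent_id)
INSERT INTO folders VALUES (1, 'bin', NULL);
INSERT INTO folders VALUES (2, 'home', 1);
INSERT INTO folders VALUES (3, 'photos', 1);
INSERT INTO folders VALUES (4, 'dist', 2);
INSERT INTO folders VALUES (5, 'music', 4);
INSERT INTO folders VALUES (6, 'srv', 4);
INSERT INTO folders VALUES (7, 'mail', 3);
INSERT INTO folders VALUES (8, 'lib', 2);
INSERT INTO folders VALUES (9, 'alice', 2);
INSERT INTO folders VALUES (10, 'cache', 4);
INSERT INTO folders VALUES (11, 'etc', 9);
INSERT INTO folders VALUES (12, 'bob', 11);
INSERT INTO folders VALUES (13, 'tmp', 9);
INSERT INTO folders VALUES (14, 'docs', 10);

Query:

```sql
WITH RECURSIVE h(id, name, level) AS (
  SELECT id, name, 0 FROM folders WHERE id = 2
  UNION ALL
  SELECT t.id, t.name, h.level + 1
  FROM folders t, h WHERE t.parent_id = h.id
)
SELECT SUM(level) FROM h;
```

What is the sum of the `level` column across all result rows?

19

Base: id=2 (home) at level 0.
Iteration 1: rows with parent_id in {2} -> dist (id 4, level 1), lib (id 8, level 1), alice (id 9, level 1).
Iteration 2: rows with parent_id in {4,8,9} -> music (id 5, level 2), srv (id 6, level 2), cache (id 10, level 2), etc (id 11, level 2), tmp (id 13, level 2).
Iteration 3: rows with parent_id in {5,6,10,11,13} -> bob (id 12, level 3), docs (id 14, level 3).
Iteration 4: no rows with parent_id in {12,14}; recursion stops.
SUM(level) = 0 + 1 + 1 + 1 + 2 + 2 + 2 + 2 + 2 + 3 + 3 = 19.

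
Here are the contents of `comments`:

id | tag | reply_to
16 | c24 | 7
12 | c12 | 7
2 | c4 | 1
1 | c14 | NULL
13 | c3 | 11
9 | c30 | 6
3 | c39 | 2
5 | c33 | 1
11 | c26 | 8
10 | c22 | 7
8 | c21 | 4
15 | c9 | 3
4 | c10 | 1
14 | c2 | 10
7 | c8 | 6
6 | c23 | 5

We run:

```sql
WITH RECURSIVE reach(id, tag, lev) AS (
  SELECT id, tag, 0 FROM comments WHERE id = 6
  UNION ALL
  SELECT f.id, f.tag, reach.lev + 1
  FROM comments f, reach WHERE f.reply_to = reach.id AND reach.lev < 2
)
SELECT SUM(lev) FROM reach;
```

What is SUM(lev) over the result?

8

Base: id=6 (c23) at lev 0.
Iteration 1: rows with reply_to in {6} -> c8 (id 7, lev 1), c30 (id 9, lev 1).
Iteration 2: rows with reply_to in {7,9} -> c22 (id 10, lev 2), c12 (id 12, lev 2), c24 (id 16, lev 2).
Iteration 3: lev < 2 fails for all current rows; recursion stops.
SUM(lev) = 0 + 1 + 1 + 2 + 2 + 2 = 8.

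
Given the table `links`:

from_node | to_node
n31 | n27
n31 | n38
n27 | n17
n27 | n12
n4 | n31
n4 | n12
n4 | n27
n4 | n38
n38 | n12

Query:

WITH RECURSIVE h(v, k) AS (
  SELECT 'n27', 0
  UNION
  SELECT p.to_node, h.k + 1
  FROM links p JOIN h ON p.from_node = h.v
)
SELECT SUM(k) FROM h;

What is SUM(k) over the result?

Base: (n27, k=0).
Iteration 1: edges from {n27} -> (n12, k=1), (n17, k=1).
Iteration 2: no outgoing edges from {n12,n17}; recursion stops.
SUM(k) = 0 + 1 + 1 = 2.

2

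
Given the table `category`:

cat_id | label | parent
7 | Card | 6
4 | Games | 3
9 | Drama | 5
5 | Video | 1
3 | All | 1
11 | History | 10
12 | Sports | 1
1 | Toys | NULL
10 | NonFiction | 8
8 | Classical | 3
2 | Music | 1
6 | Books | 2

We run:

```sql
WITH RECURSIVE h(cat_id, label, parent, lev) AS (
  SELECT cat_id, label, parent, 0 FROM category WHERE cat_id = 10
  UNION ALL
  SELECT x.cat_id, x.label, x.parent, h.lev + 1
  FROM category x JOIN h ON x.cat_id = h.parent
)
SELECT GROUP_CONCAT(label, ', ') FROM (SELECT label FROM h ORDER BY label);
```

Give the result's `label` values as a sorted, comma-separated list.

All, Classical, NonFiction, Toys

Base: cat_id=10 (NonFiction), parent=8, lev 0.
Iteration 1: join on cat_id=8 -> Classical (id 8, parent=3, lev 1).
Iteration 2: join on cat_id=3 -> All (id 3, parent=1, lev 2).
Iteration 3: join on cat_id=1 -> Toys (id 1, parent=NULL, lev 3).
Iteration 4: parent is NULL; no match; recursion stops.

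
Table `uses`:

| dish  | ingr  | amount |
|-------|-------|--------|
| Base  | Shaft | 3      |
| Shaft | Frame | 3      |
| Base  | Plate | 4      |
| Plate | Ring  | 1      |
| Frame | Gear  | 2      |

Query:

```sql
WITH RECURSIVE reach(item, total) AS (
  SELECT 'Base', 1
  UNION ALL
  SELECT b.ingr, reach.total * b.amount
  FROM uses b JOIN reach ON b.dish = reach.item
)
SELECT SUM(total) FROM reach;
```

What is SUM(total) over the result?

Base: (Base, total=1).
Iteration 1: components of {Base} -> Plate = 1*4 = 4, Shaft = 1*3 = 3.
Iteration 2: components of {Plate,Shaft} -> Frame = 3*3 = 9, Ring = 4*1 = 4.
Iteration 3: components of {Frame,Ring} -> Gear = 9*2 = 18.
Iteration 4: no further components; recursion stops.
SUM(total) = 1 + 3 + 4 + 9 + 4 + 18 = 39.

39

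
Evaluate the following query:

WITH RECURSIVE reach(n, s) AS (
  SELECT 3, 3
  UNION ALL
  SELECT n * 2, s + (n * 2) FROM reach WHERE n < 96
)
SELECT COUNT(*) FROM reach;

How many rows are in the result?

6

Base: n=3, s=3.
Iteration 1: 3 < 96 holds -> n = 3 * 2 = 6, s = 3 + 6 = 9.
Iteration 2: 6 < 96 holds -> n = 6 * 2 = 12, s = 9 + 12 = 21.
Iteration 3: 12 < 96 holds -> n = 12 * 2 = 24, s = 21 + 24 = 45.
Iteration 4: 24 < 96 holds -> n = 24 * 2 = 48, s = 45 + 48 = 93.
Iteration 5: 48 < 96 holds -> n = 48 * 2 = 96, s = 93 + 96 = 189.
Iteration 6: 96 < 96 fails; recursion stops.
Total rows emitted: 6.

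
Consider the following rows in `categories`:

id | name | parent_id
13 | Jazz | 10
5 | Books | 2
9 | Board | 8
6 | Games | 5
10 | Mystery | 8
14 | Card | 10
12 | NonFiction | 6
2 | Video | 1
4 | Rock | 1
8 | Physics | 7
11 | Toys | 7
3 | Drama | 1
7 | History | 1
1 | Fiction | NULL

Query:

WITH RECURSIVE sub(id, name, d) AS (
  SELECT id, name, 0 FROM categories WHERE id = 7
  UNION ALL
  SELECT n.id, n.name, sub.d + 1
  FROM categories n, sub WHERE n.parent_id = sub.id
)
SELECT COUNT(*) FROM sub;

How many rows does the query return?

Base: id=7 (History) at d 0.
Iteration 1: rows with parent_id in {7} -> Physics (id 8, d 1), Toys (id 11, d 1).
Iteration 2: rows with parent_id in {8,11} -> Board (id 9, d 2), Mystery (id 10, d 2).
Iteration 3: rows with parent_id in {9,10} -> Jazz (id 13, d 3), Card (id 14, d 3).
Iteration 4: no rows with parent_id in {13,14}; recursion stops.
Total rows emitted: 7.

7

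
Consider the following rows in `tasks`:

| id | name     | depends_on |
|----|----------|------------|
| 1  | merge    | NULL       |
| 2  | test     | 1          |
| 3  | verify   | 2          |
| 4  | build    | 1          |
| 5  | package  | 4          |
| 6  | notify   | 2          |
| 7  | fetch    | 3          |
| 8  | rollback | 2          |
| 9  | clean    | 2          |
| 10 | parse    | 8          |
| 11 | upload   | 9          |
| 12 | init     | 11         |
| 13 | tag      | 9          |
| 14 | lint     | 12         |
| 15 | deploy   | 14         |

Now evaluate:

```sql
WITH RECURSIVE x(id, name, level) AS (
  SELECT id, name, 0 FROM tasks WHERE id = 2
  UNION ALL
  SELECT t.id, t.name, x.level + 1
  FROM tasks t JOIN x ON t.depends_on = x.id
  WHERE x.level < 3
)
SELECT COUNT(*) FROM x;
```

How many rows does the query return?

10

Base: id=2 (test) at level 0.
Iteration 1: rows with depends_on in {2} -> verify (id 3, level 1), notify (id 6, level 1), rollback (id 8, level 1), clean (id 9, level 1).
Iteration 2: rows with depends_on in {3,6,8,9} -> fetch (id 7, level 2), parse (id 10, level 2), upload (id 11, level 2), tag (id 13, level 2).
Iteration 3: rows with depends_on in {7,10,11,13} -> init (id 12, level 3).
Iteration 4: level < 3 fails for all current rows; recursion stops.
Total rows emitted: 10.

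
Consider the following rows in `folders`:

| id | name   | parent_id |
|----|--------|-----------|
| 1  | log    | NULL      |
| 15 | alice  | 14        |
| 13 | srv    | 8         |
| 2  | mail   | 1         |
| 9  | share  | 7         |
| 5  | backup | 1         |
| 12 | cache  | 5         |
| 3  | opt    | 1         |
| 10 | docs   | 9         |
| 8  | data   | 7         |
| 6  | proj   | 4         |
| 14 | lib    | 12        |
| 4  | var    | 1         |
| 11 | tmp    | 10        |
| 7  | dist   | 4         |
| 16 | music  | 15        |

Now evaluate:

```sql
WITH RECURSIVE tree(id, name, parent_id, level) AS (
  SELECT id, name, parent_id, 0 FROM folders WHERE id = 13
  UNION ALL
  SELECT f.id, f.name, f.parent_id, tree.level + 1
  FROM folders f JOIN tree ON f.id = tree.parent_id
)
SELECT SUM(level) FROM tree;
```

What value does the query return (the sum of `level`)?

Base: id=13 (srv), parent_id=8, level 0.
Iteration 1: join on id=8 -> data (id 8, parent_id=7, level 1).
Iteration 2: join on id=7 -> dist (id 7, parent_id=4, level 2).
Iteration 3: join on id=4 -> var (id 4, parent_id=1, level 3).
Iteration 4: join on id=1 -> log (id 1, parent_id=NULL, level 4).
Iteration 5: parent_id is NULL; no match; recursion stops.
SUM(level) = 0 + 1 + 2 + 3 + 4 = 10.

10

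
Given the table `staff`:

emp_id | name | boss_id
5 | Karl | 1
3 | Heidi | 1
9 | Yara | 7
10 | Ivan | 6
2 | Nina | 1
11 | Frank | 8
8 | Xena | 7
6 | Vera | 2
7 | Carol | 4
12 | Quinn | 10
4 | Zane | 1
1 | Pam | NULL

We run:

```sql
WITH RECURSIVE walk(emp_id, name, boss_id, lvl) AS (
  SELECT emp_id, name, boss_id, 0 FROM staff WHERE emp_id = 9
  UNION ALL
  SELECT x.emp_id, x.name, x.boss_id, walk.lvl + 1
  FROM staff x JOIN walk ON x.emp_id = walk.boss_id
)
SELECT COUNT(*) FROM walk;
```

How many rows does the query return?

4

Base: emp_id=9 (Yara), boss_id=7, lvl 0.
Iteration 1: join on emp_id=7 -> Carol (id 7, boss_id=4, lvl 1).
Iteration 2: join on emp_id=4 -> Zane (id 4, boss_id=1, lvl 2).
Iteration 3: join on emp_id=1 -> Pam (id 1, boss_id=NULL, lvl 3).
Iteration 4: boss_id is NULL; no match; recursion stops.
Total rows emitted: 4.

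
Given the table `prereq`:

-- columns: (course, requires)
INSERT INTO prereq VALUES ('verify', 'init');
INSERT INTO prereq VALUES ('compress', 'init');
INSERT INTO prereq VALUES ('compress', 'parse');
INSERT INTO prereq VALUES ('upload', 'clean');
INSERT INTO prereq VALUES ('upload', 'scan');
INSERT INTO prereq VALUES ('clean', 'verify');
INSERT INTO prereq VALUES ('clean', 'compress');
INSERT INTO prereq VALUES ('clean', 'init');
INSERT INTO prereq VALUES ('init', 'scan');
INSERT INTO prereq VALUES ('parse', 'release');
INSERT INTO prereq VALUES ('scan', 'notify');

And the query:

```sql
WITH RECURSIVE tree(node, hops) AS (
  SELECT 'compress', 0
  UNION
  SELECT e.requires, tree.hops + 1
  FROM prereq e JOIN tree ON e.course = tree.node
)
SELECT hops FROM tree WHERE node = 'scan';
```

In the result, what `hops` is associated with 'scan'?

Base: (compress, hops=0).
Iteration 1: edges from {compress} -> (init, hops=1), (parse, hops=1).
Iteration 2: edges from {init,parse} -> (release, hops=2), (scan, hops=2).
Iteration 3: edges from {release,scan} -> (notify, hops=3).
Iteration 4: no outgoing edges from {notify}; recursion stops.

2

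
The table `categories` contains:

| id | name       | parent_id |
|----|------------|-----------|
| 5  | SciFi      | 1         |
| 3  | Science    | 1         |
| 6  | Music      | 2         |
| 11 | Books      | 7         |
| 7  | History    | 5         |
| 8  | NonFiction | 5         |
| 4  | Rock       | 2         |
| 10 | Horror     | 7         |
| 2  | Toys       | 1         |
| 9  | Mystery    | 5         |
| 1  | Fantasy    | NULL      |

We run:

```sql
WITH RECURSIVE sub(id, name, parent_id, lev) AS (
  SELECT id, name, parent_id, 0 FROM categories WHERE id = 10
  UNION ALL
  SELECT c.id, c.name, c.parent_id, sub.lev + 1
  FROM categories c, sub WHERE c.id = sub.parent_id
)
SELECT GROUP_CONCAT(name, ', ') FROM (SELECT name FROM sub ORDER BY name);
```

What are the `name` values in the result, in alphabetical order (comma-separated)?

Base: id=10 (Horror), parent_id=7, lev 0.
Iteration 1: join on id=7 -> History (id 7, parent_id=5, lev 1).
Iteration 2: join on id=5 -> SciFi (id 5, parent_id=1, lev 2).
Iteration 3: join on id=1 -> Fantasy (id 1, parent_id=NULL, lev 3).
Iteration 4: parent_id is NULL; no match; recursion stops.

Fantasy, History, Horror, SciFi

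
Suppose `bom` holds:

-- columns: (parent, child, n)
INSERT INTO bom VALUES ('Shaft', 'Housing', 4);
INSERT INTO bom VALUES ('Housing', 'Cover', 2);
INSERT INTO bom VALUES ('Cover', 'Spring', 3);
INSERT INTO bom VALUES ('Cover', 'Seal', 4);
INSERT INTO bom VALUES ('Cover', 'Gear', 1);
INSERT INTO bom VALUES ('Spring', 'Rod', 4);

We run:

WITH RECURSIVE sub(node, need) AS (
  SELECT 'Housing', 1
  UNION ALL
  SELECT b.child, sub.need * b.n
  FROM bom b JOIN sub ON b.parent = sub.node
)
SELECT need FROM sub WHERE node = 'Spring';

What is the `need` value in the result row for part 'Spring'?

6

Base: (Housing, need=1).
Iteration 1: components of {Housing} -> Cover = 1*2 = 2.
Iteration 2: components of {Cover} -> Gear = 2*1 = 2, Seal = 2*4 = 8, Spring = 2*3 = 6.
Iteration 3: components of {Gear,Seal,Spring} -> Rod = 6*4 = 24.
Iteration 4: no further components; recursion stops.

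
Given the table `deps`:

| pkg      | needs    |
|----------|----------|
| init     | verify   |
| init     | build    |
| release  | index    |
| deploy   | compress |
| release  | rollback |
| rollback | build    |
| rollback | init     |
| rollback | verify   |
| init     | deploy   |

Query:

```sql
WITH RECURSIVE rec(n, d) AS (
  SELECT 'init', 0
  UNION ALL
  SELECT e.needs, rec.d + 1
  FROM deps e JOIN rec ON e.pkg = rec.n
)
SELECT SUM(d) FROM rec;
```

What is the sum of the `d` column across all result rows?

Base: (init, d=0).
Iteration 1: edges from {init} -> (build, d=1), (deploy, d=1), (verify, d=1).
Iteration 2: edges from {build,deploy,verify} -> (compress, d=2).
Iteration 3: no outgoing edges from {compress}; recursion stops.
SUM(d) = 0 + 1 + 1 + 1 + 2 = 5.

5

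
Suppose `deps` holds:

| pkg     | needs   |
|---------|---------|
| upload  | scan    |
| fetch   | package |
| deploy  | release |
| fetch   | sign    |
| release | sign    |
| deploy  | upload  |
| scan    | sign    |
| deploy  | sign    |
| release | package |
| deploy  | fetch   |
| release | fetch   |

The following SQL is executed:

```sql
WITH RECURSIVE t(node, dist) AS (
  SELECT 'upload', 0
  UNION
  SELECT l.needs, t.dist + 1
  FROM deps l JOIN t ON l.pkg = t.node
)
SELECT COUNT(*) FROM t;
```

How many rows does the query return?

Base: (upload, dist=0).
Iteration 1: edges from {upload} -> (scan, dist=1).
Iteration 2: edges from {scan} -> (sign, dist=2).
Iteration 3: no outgoing edges from {sign}; recursion stops.
Total rows emitted: 3.

3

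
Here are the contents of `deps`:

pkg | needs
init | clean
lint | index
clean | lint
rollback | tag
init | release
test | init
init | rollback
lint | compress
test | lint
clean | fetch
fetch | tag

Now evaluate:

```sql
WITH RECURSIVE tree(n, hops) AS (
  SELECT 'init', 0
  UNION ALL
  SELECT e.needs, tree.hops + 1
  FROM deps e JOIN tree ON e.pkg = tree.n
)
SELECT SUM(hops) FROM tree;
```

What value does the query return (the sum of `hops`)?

Base: (init, hops=0).
Iteration 1: edges from {init} -> (clean, hops=1), (release, hops=1), (rollback, hops=1).
Iteration 2: edges from {clean,release,rollback} -> (fetch, hops=2), (lint, hops=2), (tag, hops=2).
Iteration 3: edges from {fetch,lint,tag} -> (compress, hops=3), (index, hops=3), (tag, hops=3).
Iteration 4: no outgoing edges from {compress,index,tag}; recursion stops.
SUM(hops) = 0 + 1 + 1 + 1 + 2 + 2 + 2 + 3 + 3 + 3 = 18.

18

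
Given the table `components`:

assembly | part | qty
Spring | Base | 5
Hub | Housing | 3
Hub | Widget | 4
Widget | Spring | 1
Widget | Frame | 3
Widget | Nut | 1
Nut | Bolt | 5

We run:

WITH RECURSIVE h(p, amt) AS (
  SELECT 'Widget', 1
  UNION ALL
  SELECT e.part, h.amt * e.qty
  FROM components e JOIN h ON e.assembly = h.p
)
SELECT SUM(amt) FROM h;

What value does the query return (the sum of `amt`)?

16

Base: (Widget, amt=1).
Iteration 1: components of {Widget} -> Frame = 1*3 = 3, Nut = 1*1 = 1, Spring = 1*1 = 1.
Iteration 2: components of {Frame,Nut,Spring} -> Base = 1*5 = 5, Bolt = 1*5 = 5.
Iteration 3: no further components; recursion stops.
SUM(amt) = 1 + 3 + 1 + 1 + 5 + 5 = 16.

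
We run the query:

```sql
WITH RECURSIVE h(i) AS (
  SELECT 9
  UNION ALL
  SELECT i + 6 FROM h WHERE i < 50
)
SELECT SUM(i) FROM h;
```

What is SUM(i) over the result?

240

Base: i=9.
Iteration 1: 9 < 50 holds -> i = 9 + 6 = 15.
Iteration 2: 15 < 50 holds -> i = 15 + 6 = 21.
Iteration 3: 21 < 50 holds -> i = 21 + 6 = 27.
Iteration 4: 27 < 50 holds -> i = 27 + 6 = 33.
Iteration 5: 33 < 50 holds -> i = 33 + 6 = 39.
Iteration 6: 39 < 50 holds -> i = 39 + 6 = 45.
Iteration 7: 45 < 50 holds -> i = 45 + 6 = 51.
Iteration 8: 51 < 50 fails; recursion stops.
SUM(i) = 9 + 15 + 21 + 27 + 33 + 39 + 45 + 51 = 240.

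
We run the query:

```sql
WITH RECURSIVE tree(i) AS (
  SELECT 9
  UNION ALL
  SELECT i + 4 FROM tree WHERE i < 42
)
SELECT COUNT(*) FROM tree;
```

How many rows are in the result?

10

Base: i=9.
Iteration 1: 9 < 42 holds -> i = 9 + 4 = 13.
Iteration 2: 13 < 42 holds -> i = 13 + 4 = 17.
Iteration 3: 17 < 42 holds -> i = 17 + 4 = 21.
Iteration 4: 21 < 42 holds -> i = 21 + 4 = 25.
Iteration 5: 25 < 42 holds -> i = 25 + 4 = 29.
Iteration 6: 29 < 42 holds -> i = 29 + 4 = 33.
Iteration 7: 33 < 42 holds -> i = 33 + 4 = 37.
Iteration 8: 37 < 42 holds -> i = 37 + 4 = 41.
Iteration 9: 41 < 42 holds -> i = 41 + 4 = 45.
Iteration 10: 45 < 42 fails; recursion stops.
Total rows emitted: 10.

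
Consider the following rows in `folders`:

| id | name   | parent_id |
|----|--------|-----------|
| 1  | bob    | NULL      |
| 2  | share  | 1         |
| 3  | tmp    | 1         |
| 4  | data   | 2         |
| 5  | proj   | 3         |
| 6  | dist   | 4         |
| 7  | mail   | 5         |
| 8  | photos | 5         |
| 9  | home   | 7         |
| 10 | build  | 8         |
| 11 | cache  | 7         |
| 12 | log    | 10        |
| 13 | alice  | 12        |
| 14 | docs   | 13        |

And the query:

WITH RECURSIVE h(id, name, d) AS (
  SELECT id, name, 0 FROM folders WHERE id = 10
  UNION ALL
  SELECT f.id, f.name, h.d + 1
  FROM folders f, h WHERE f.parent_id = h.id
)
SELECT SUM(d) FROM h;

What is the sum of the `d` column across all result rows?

6

Base: id=10 (build) at d 0.
Iteration 1: rows with parent_id in {10} -> log (id 12, d 1).
Iteration 2: rows with parent_id in {12} -> alice (id 13, d 2).
Iteration 3: rows with parent_id in {13} -> docs (id 14, d 3).
Iteration 4: no rows with parent_id in {14}; recursion stops.
SUM(d) = 0 + 1 + 2 + 3 = 6.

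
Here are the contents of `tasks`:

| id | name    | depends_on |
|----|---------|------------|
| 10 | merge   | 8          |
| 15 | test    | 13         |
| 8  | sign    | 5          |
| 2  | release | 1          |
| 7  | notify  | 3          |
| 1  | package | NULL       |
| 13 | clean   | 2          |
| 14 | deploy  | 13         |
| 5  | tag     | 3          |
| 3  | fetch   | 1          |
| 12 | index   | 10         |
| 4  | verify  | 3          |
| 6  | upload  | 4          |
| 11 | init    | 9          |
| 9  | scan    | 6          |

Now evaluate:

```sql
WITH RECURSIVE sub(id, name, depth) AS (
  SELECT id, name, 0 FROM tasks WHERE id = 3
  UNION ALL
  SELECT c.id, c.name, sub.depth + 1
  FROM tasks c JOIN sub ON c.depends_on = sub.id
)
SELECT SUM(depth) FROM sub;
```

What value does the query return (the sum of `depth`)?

Base: id=3 (fetch) at depth 0.
Iteration 1: rows with depends_on in {3} -> verify (id 4, depth 1), tag (id 5, depth 1), notify (id 7, depth 1).
Iteration 2: rows with depends_on in {4,5,7} -> upload (id 6, depth 2), sign (id 8, depth 2).
Iteration 3: rows with depends_on in {6,8} -> scan (id 9, depth 3), merge (id 10, depth 3).
Iteration 4: rows with depends_on in {9,10} -> init (id 11, depth 4), index (id 12, depth 4).
Iteration 5: no rows with depends_on in {11,12}; recursion stops.
SUM(depth) = 0 + 1 + 1 + 1 + 2 + 2 + 3 + 3 + 4 + 4 = 21.

21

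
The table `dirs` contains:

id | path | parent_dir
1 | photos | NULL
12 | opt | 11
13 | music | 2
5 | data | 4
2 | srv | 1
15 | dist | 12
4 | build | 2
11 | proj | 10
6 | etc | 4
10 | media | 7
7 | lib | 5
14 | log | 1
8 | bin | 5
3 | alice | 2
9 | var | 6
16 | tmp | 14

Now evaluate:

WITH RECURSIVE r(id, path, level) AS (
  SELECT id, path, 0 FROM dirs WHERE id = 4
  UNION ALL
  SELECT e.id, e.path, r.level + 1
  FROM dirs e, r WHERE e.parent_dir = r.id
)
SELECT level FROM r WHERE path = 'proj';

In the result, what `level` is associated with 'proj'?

4

Base: id=4 (build) at level 0.
Iteration 1: rows with parent_dir in {4} -> data (id 5, level 1), etc (id 6, level 1).
Iteration 2: rows with parent_dir in {5,6} -> lib (id 7, level 2), bin (id 8, level 2), var (id 9, level 2).
Iteration 3: rows with parent_dir in {7,8,9} -> media (id 10, level 3).
Iteration 4: rows with parent_dir in {10} -> proj (id 11, level 4).
Iteration 5: rows with parent_dir in {11} -> opt (id 12, level 5).
Iteration 6: rows with parent_dir in {12} -> dist (id 15, level 6).
Iteration 7: no rows with parent_dir in {15}; recursion stops.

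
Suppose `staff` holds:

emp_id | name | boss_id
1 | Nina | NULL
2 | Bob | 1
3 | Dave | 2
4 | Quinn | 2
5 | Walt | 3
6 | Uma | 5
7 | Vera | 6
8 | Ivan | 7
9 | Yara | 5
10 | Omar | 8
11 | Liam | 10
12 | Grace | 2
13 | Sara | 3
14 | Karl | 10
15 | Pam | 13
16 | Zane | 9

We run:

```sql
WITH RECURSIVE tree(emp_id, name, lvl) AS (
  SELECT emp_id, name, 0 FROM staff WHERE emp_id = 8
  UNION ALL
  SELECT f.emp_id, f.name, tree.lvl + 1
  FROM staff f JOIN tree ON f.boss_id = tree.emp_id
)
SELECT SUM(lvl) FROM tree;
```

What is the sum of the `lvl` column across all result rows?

5

Base: emp_id=8 (Ivan) at lvl 0.
Iteration 1: rows with boss_id in {8} -> Omar (id 10, lvl 1).
Iteration 2: rows with boss_id in {10} -> Liam (id 11, lvl 2), Karl (id 14, lvl 2).
Iteration 3: no rows with boss_id in {11,14}; recursion stops.
SUM(lvl) = 0 + 1 + 2 + 2 = 5.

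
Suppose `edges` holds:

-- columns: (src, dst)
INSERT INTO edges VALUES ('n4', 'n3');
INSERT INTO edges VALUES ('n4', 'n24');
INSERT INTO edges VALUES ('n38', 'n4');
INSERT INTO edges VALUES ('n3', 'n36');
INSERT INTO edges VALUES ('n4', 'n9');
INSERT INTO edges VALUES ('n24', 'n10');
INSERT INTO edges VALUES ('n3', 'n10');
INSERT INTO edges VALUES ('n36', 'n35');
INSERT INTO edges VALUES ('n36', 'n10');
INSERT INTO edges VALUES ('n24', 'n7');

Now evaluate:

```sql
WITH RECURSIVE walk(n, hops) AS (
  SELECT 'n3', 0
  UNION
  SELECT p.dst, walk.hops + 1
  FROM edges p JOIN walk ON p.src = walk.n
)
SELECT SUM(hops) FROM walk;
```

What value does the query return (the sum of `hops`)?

Base: (n3, hops=0).
Iteration 1: edges from {n3} -> (n10, hops=1), (n36, hops=1).
Iteration 2: edges from {n10,n36} -> (n10, hops=2), (n35, hops=2).
Iteration 3: no outgoing edges from {n10,n35}; recursion stops.
SUM(hops) = 0 + 1 + 1 + 2 + 2 = 6.

6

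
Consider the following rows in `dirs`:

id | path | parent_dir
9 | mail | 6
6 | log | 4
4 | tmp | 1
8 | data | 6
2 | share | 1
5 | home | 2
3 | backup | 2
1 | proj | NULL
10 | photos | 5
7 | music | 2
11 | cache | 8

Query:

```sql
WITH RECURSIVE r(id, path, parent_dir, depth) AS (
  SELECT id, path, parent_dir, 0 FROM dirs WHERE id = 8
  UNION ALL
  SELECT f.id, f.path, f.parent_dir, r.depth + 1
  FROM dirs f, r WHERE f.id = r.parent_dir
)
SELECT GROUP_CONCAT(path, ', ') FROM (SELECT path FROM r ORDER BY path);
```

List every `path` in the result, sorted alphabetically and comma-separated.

data, log, proj, tmp

Base: id=8 (data), parent_dir=6, depth 0.
Iteration 1: join on id=6 -> log (id 6, parent_dir=4, depth 1).
Iteration 2: join on id=4 -> tmp (id 4, parent_dir=1, depth 2).
Iteration 3: join on id=1 -> proj (id 1, parent_dir=NULL, depth 3).
Iteration 4: parent_dir is NULL; no match; recursion stops.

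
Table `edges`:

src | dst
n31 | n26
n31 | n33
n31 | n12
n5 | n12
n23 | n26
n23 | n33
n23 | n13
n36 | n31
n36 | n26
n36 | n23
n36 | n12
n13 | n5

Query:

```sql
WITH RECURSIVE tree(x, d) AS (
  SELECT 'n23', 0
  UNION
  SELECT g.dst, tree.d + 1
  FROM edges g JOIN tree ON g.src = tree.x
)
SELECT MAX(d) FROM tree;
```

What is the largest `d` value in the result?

Base: (n23, d=0).
Iteration 1: edges from {n23} -> (n13, d=1), (n26, d=1), (n33, d=1).
Iteration 2: edges from {n13,n26,n33} -> (n5, d=2).
Iteration 3: edges from {n5} -> (n12, d=3).
Iteration 4: no outgoing edges from {n12}; recursion stops.
d values: 0, 1, 1, 1, 2, 3; the maximum is 3.

3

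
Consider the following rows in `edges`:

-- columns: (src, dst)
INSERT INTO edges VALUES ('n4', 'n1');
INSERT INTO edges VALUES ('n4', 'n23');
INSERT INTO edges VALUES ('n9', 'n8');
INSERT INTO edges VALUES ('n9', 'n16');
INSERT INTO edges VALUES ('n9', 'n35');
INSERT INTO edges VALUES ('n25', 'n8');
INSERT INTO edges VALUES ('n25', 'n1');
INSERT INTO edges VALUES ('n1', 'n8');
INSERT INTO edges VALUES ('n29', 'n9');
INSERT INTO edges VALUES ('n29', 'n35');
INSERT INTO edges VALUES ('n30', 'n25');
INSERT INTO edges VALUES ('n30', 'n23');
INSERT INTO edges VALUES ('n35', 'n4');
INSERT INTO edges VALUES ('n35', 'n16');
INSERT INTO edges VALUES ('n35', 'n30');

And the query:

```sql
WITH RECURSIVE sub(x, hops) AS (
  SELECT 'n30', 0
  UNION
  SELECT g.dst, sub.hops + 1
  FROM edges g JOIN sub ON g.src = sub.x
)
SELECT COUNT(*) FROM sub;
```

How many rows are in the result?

Base: (n30, hops=0).
Iteration 1: edges from {n30} -> (n23, hops=1), (n25, hops=1).
Iteration 2: edges from {n23,n25} -> (n1, hops=2), (n8, hops=2).
Iteration 3: edges from {n1,n8} -> (n8, hops=3).
Iteration 4: no outgoing edges from {n8}; recursion stops.
Total rows emitted: 6.

6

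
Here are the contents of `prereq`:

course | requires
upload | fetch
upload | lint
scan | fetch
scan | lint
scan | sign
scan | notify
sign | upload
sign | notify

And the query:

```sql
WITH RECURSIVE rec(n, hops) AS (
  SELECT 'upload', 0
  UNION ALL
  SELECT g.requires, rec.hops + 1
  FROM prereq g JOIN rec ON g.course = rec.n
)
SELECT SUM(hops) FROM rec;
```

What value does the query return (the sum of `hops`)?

2

Base: (upload, hops=0).
Iteration 1: edges from {upload} -> (fetch, hops=1), (lint, hops=1).
Iteration 2: no outgoing edges from {fetch,lint}; recursion stops.
SUM(hops) = 0 + 1 + 1 = 2.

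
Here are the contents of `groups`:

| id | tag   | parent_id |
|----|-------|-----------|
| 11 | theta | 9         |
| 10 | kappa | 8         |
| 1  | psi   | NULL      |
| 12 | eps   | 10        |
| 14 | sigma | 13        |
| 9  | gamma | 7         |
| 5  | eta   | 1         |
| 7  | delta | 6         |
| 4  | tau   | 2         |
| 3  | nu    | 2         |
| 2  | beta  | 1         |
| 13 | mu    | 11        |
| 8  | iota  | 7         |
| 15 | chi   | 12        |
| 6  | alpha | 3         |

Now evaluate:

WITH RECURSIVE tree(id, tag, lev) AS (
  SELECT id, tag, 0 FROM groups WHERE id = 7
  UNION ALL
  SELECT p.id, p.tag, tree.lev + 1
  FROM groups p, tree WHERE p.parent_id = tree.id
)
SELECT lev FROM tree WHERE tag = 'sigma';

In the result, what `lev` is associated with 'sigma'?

Base: id=7 (delta) at lev 0.
Iteration 1: rows with parent_id in {7} -> iota (id 8, lev 1), gamma (id 9, lev 1).
Iteration 2: rows with parent_id in {8,9} -> kappa (id 10, lev 2), theta (id 11, lev 2).
Iteration 3: rows with parent_id in {10,11} -> eps (id 12, lev 3), mu (id 13, lev 3).
Iteration 4: rows with parent_id in {12,13} -> sigma (id 14, lev 4), chi (id 15, lev 4).
Iteration 5: no rows with parent_id in {14,15}; recursion stops.

4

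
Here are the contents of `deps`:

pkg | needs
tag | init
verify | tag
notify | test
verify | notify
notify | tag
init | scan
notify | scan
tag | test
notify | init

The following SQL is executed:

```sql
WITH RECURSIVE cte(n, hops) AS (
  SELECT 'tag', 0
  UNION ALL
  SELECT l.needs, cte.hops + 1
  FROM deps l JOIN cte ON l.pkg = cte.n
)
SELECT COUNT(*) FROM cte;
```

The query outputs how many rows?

4

Base: (tag, hops=0).
Iteration 1: edges from {tag} -> (init, hops=1), (test, hops=1).
Iteration 2: edges from {init,test} -> (scan, hops=2).
Iteration 3: no outgoing edges from {scan}; recursion stops.
Total rows emitted: 4.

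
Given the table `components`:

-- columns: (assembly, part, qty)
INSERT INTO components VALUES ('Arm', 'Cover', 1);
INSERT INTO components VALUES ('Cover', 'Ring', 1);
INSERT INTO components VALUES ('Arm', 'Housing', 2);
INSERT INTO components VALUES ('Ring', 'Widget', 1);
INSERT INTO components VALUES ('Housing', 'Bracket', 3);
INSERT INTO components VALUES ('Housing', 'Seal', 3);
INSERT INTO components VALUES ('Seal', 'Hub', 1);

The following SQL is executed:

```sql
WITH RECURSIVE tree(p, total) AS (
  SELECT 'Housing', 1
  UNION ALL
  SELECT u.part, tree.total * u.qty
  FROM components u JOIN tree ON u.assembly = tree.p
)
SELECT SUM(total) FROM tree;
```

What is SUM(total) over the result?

Base: (Housing, total=1).
Iteration 1: components of {Housing} -> Bracket = 1*3 = 3, Seal = 1*3 = 3.
Iteration 2: components of {Bracket,Seal} -> Hub = 3*1 = 3.
Iteration 3: no further components; recursion stops.
SUM(total) = 1 + 3 + 3 + 3 = 10.

10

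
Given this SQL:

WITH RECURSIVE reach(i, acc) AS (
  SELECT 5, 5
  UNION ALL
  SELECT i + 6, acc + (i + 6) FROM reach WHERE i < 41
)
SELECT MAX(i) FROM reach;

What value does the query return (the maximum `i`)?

41

Base: i=5, acc=5.
Iteration 1: 5 < 41 holds -> i = 5 + 6 = 11, acc = 5 + 11 = 16.
Iteration 2: 11 < 41 holds -> i = 11 + 6 = 17, acc = 16 + 17 = 33.
Iteration 3: 17 < 41 holds -> i = 17 + 6 = 23, acc = 33 + 23 = 56.
Iteration 4: 23 < 41 holds -> i = 23 + 6 = 29, acc = 56 + 29 = 85.
Iteration 5: 29 < 41 holds -> i = 29 + 6 = 35, acc = 85 + 35 = 120.
Iteration 6: 35 < 41 holds -> i = 35 + 6 = 41, acc = 120 + 41 = 161.
Iteration 7: 41 < 41 fails; recursion stops.
i values: 5, 11, 17, 23, 29, 35, 41; the maximum is 41.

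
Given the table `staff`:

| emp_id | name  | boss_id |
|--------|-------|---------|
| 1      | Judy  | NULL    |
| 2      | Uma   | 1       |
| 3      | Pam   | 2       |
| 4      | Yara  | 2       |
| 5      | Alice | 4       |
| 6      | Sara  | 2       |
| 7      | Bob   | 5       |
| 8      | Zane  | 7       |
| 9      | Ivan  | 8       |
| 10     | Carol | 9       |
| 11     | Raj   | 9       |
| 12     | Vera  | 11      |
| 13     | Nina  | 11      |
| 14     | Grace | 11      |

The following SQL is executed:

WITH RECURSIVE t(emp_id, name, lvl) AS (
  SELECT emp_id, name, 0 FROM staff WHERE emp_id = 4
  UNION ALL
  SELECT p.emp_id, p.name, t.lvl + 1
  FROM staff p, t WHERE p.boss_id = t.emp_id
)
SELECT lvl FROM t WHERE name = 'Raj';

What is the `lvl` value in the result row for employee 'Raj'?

Base: emp_id=4 (Yara) at lvl 0.
Iteration 1: rows with boss_id in {4} -> Alice (id 5, lvl 1).
Iteration 2: rows with boss_id in {5} -> Bob (id 7, lvl 2).
Iteration 3: rows with boss_id in {7} -> Zane (id 8, lvl 3).
Iteration 4: rows with boss_id in {8} -> Ivan (id 9, lvl 4).
Iteration 5: rows with boss_id in {9} -> Carol (id 10, lvl 5), Raj (id 11, lvl 5).
Iteration 6: rows with boss_id in {10,11} -> Vera (id 12, lvl 6), Nina (id 13, lvl 6), Grace (id 14, lvl 6).
Iteration 7: no rows with boss_id in {12,13,14}; recursion stops.

5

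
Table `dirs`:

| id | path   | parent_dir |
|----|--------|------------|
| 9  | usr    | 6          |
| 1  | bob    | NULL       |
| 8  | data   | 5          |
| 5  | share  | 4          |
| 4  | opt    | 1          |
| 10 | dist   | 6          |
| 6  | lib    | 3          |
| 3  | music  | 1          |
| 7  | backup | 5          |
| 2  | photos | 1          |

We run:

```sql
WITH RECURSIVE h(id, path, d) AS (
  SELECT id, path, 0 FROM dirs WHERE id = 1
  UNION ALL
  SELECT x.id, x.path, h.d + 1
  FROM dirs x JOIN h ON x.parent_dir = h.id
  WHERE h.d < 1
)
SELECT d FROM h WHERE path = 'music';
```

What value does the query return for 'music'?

Base: id=1 (bob) at d 0.
Iteration 1: rows with parent_dir in {1} -> photos (id 2, d 1), music (id 3, d 1), opt (id 4, d 1).
Iteration 2: d < 1 fails for all current rows; recursion stops.

1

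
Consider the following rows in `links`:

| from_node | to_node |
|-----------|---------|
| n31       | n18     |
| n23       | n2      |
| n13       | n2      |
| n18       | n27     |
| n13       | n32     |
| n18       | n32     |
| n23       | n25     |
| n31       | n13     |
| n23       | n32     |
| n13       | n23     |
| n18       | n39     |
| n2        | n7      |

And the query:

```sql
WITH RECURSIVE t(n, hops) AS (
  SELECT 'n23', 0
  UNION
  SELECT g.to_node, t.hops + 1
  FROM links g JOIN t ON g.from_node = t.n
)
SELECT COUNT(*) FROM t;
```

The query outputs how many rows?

Base: (n23, hops=0).
Iteration 1: edges from {n23} -> (n2, hops=1), (n25, hops=1), (n32, hops=1).
Iteration 2: edges from {n2,n25,n32} -> (n7, hops=2).
Iteration 3: no outgoing edges from {n7}; recursion stops.
Total rows emitted: 5.

5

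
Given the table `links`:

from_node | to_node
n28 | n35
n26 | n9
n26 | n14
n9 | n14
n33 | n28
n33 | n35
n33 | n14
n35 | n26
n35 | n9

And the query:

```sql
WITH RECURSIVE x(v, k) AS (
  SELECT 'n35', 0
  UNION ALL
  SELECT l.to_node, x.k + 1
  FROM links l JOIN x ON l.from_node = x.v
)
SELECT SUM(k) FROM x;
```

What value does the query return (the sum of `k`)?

Base: (n35, k=0).
Iteration 1: edges from {n35} -> (n26, k=1), (n9, k=1).
Iteration 2: edges from {n26,n9} -> (n14, k=2) x2, (n9, k=2). [UNION ALL keeps all 3 new rows, including repeats]
Iteration 3: edges from {n14,n9} -> (n14, k=3).
Iteration 4: no outgoing edges from {n14}; recursion stops.
SUM(k) = 0 + 1 + 1 + 2 + 2 + 2 + 3 = 11.

11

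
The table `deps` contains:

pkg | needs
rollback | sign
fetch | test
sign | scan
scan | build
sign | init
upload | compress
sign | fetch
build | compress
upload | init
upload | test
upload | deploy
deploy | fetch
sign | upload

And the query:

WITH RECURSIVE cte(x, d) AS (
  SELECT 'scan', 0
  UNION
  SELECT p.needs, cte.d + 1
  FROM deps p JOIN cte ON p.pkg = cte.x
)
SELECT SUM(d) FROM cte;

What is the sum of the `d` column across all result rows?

3

Base: (scan, d=0).
Iteration 1: edges from {scan} -> (build, d=1).
Iteration 2: edges from {build} -> (compress, d=2).
Iteration 3: no outgoing edges from {compress}; recursion stops.
SUM(d) = 0 + 1 + 2 = 3.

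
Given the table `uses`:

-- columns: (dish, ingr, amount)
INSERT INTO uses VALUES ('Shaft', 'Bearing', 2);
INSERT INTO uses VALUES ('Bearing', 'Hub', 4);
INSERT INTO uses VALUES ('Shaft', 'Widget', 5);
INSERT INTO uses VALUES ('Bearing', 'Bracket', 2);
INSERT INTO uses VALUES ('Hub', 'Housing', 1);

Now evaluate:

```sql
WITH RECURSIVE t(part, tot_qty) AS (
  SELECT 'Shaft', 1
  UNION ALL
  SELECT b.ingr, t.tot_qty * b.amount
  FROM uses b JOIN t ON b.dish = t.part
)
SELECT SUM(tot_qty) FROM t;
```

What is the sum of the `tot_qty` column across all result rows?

28

Base: (Shaft, tot_qty=1).
Iteration 1: components of {Shaft} -> Bearing = 1*2 = 2, Widget = 1*5 = 5.
Iteration 2: components of {Bearing,Widget} -> Bracket = 2*2 = 4, Hub = 2*4 = 8.
Iteration 3: components of {Bracket,Hub} -> Housing = 8*1 = 8.
Iteration 4: no further components; recursion stops.
SUM(tot_qty) = 1 + 2 + 5 + 8 + 4 + 8 = 28.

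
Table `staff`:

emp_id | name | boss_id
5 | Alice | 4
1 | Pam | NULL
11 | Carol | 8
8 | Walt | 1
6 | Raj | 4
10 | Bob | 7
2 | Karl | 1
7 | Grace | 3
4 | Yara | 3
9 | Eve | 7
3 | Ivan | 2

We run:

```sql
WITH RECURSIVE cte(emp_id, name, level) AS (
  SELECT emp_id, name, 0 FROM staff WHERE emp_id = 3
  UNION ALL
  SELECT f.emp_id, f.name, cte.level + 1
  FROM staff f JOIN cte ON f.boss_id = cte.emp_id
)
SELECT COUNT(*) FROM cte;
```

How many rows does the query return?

Base: emp_id=3 (Ivan) at level 0.
Iteration 1: rows with boss_id in {3} -> Yara (id 4, level 1), Grace (id 7, level 1).
Iteration 2: rows with boss_id in {4,7} -> Alice (id 5, level 2), Raj (id 6, level 2), Eve (id 9, level 2), Bob (id 10, level 2).
Iteration 3: no rows with boss_id in {5,6,9,10}; recursion stops.
Total rows emitted: 7.

7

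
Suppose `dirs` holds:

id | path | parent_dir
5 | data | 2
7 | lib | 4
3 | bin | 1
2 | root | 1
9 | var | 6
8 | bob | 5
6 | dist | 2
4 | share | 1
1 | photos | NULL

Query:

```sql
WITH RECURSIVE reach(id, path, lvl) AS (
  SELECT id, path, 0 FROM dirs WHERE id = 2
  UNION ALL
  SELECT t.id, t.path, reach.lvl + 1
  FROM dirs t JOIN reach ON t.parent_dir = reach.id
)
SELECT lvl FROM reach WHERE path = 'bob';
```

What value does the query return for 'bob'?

2

Base: id=2 (root) at lvl 0.
Iteration 1: rows with parent_dir in {2} -> data (id 5, lvl 1), dist (id 6, lvl 1).
Iteration 2: rows with parent_dir in {5,6} -> bob (id 8, lvl 2), var (id 9, lvl 2).
Iteration 3: no rows with parent_dir in {8,9}; recursion stops.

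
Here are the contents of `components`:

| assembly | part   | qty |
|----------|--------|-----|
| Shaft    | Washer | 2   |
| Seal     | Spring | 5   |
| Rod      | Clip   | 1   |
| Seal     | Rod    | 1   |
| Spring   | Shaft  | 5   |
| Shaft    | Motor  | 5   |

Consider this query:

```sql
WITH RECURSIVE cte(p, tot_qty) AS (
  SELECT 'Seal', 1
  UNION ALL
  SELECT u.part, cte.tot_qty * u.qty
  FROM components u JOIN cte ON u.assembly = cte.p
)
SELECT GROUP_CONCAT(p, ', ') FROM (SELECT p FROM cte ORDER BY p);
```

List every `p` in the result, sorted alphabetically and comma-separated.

Base: (Seal, tot_qty=1).
Iteration 1: components of {Seal} -> Rod = 1*1 = 1, Spring = 1*5 = 5.
Iteration 2: components of {Rod,Spring} -> Clip = 1*1 = 1, Shaft = 5*5 = 25.
Iteration 3: components of {Clip,Shaft} -> Motor = 25*5 = 125, Washer = 25*2 = 50.
Iteration 4: no further components; recursion stops.

Clip, Motor, Rod, Seal, Shaft, Spring, Washer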